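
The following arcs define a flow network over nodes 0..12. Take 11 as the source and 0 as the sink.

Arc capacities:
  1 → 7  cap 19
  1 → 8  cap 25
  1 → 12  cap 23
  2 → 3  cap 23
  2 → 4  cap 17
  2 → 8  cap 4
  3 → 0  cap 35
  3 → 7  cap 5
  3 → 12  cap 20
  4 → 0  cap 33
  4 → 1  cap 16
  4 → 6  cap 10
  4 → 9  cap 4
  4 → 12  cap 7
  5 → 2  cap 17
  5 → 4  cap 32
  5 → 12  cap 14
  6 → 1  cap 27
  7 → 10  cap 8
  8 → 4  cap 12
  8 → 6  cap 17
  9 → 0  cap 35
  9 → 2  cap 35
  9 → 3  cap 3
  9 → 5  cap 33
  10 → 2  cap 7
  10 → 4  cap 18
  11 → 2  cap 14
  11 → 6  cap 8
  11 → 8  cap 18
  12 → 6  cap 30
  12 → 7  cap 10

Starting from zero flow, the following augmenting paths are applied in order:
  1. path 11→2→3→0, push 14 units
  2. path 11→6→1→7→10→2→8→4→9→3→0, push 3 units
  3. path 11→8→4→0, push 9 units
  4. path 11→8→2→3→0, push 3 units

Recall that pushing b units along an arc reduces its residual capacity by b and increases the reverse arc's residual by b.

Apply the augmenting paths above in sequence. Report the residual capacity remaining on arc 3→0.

after path 1 (11→2→3→0, push 14): res(3,0)=21
after path 2 (11→6→1→7→10→2→8→4→9→3→0, push 3): res(3,0)=18
after path 3 (11→8→4→0, push 9): res(3,0)=18
after path 4 (11→8→2→3→0, push 3): res(3,0)=15

Residual capacity of (3,0): 15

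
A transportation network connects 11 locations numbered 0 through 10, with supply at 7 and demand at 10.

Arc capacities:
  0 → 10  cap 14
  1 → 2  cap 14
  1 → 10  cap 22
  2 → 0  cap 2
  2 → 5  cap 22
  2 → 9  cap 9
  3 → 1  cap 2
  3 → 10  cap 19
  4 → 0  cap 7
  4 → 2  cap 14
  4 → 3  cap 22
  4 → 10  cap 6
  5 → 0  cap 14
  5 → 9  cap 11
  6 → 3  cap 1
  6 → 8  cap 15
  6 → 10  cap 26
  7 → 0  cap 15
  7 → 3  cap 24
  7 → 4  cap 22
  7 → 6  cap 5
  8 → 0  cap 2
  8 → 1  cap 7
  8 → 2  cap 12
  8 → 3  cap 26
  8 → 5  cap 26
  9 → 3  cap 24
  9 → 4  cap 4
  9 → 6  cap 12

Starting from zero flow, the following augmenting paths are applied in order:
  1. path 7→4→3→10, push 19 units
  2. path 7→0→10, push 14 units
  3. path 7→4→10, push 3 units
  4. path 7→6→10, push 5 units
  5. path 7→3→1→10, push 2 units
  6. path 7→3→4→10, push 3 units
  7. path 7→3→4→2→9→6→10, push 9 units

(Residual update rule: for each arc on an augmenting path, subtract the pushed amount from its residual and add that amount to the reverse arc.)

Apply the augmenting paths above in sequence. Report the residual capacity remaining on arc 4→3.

after path 1 (7→4→3→10, push 19): res(4,3)=3
after path 2 (7→0→10, push 14): res(4,3)=3
after path 3 (7→4→10, push 3): res(4,3)=3
after path 4 (7→6→10, push 5): res(4,3)=3
after path 5 (7→3→1→10, push 2): res(4,3)=3
after path 6 (7→3→4→10, push 3): res(4,3)=6
after path 7 (7→3→4→2→9→6→10, push 9): res(4,3)=15

Residual capacity of (4,3): 15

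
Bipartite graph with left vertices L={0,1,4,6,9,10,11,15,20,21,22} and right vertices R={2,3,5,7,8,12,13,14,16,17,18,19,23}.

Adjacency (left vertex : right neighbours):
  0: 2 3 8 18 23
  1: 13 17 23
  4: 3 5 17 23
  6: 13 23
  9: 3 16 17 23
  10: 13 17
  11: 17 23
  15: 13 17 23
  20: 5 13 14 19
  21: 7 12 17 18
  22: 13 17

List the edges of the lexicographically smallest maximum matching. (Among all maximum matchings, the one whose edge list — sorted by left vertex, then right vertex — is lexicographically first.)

Lex-smallest maximum matching: {(0,2), (1,13), (4,3), (6,23), (9,16), (10,17), (20,5), (21,7)}

|M| = 8 (so the lex-smallest maximum matching has 8 edges)
process left vertices in ascending order; for each, take the smallest-labelled available neighbour that still permits 8 edges overall, or leave it unmatched if none does
lex-smallest matching: {0-2, 1-13, 4-3, 6-23, 9-16, 10-17, 20-5, 21-7}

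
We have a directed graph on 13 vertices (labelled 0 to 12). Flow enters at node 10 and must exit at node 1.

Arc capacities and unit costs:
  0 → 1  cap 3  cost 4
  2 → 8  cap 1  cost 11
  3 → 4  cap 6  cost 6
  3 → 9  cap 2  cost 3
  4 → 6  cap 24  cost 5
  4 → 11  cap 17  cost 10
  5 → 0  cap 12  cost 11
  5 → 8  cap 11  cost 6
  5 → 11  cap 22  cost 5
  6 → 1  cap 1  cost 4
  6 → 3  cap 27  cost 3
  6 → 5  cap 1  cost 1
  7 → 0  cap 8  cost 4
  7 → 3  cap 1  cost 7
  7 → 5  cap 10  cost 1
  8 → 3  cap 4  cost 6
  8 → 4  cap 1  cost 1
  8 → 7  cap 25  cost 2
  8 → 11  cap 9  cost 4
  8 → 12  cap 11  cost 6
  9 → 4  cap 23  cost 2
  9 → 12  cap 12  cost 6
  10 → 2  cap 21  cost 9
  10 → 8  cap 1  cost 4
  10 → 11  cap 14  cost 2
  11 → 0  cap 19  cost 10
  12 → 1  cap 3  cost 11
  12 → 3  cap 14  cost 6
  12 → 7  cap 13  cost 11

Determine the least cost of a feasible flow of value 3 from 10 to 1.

Minimum cost for 3 units: 46

shortest-cost path #1: 10→8→4→6→1 push 1 @ unit cost 14 (adds 14)
shortest-cost path #2: 10→11→0→1 push 2 @ unit cost 16 (adds 32)
total cost = 46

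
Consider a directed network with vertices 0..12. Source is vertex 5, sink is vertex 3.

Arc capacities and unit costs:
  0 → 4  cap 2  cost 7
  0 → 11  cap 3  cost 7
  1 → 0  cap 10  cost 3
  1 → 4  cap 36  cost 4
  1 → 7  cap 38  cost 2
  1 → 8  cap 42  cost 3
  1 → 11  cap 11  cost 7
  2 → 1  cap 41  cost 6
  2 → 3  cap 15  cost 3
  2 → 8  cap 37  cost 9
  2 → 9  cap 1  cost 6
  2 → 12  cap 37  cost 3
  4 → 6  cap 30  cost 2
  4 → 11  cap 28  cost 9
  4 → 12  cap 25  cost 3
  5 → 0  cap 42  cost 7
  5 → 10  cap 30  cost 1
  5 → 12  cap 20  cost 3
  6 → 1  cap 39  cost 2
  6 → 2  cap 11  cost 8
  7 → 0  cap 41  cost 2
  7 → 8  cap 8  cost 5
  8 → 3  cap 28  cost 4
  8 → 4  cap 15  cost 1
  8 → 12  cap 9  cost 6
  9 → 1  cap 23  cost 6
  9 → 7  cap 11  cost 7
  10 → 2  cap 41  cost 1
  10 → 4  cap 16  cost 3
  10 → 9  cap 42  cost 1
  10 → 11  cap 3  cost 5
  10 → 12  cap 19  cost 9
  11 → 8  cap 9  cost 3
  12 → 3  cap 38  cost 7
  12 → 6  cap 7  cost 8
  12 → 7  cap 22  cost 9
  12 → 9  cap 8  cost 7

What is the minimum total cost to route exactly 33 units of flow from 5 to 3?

Minimum cost for 33 units: 255

shortest-cost path #1: 5→10→2→3 push 15 @ unit cost 5 (adds 75)
shortest-cost path #2: 5→12→3 push 18 @ unit cost 10 (adds 180)
total cost = 255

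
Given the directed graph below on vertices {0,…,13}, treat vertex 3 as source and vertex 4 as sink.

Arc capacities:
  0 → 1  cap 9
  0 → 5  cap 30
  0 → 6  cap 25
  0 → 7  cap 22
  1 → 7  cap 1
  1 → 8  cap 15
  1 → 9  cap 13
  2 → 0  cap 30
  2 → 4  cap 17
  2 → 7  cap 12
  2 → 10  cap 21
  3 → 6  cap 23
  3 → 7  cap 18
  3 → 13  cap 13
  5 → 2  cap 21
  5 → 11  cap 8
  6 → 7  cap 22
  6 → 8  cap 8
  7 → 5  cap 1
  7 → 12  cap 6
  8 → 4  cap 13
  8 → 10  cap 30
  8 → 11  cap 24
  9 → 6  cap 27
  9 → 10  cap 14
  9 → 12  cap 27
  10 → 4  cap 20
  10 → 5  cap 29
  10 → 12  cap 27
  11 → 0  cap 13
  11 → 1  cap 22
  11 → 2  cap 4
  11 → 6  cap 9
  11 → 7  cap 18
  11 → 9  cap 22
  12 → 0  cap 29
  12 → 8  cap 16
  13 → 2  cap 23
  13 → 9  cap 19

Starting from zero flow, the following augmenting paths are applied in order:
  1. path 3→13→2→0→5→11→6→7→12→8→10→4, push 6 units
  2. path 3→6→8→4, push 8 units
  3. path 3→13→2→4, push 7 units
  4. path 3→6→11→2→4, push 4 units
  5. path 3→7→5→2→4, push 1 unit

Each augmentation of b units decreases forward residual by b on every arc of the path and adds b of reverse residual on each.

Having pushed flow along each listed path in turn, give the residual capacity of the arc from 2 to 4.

Residual capacity of (2,4): 5

after path 1 (3→13→2→0→5→11→6→7→12→8→10→4, push 6): res(2,4)=17
after path 2 (3→6→8→4, push 8): res(2,4)=17
after path 3 (3→13→2→4, push 7): res(2,4)=10
after path 4 (3→6→11→2→4, push 4): res(2,4)=6
after path 5 (3→7→5→2→4, push 1): res(2,4)=5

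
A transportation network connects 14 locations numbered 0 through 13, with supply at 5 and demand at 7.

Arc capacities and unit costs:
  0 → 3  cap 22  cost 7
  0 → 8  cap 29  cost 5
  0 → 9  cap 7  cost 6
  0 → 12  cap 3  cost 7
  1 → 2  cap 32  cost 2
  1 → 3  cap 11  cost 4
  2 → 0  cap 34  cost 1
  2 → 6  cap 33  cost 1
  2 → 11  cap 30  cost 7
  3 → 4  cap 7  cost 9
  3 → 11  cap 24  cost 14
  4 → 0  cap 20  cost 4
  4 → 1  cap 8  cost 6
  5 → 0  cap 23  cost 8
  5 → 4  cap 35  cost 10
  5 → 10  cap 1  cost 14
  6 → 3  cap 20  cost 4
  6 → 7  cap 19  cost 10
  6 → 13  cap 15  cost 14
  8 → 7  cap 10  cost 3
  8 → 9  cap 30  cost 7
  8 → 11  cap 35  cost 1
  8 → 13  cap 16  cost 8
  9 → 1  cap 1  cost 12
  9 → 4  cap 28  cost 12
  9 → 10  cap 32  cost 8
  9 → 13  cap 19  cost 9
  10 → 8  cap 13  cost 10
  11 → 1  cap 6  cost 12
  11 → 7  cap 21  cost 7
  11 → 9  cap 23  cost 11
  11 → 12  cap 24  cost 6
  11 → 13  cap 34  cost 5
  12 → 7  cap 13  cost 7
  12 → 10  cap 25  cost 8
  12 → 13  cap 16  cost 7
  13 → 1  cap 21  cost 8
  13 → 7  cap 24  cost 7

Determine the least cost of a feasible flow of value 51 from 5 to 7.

shortest-cost path #1: 5→0→8→7 push 10 @ unit cost 16 (adds 160)
shortest-cost path #2: 5→0→8→11→7 push 13 @ unit cost 21 (adds 273)
shortest-cost path #3: 5→4→0→8→11→7 push 6 @ unit cost 27 (adds 162)
shortest-cost path #4: 5→4→0→12→7 push 3 @ unit cost 28 (adds 84)
shortest-cost path #5: 5→4→1→2→6→7 push 8 @ unit cost 29 (adds 232)
shortest-cost path #6: 5→10→8→11→7 push 1 @ unit cost 32 (adds 32)
shortest-cost path #7: 5→4→0→9→13→7 push 7 @ unit cost 36 (adds 252)
shortest-cost path #8: 5→4→0→3→11→7 push 1 @ unit cost 42 (adds 42)
shortest-cost path #9: 5→4→0→3→11→13→7 push 2 @ unit cost 47 (adds 94)
total cost = 1331

Minimum cost for 51 units: 1331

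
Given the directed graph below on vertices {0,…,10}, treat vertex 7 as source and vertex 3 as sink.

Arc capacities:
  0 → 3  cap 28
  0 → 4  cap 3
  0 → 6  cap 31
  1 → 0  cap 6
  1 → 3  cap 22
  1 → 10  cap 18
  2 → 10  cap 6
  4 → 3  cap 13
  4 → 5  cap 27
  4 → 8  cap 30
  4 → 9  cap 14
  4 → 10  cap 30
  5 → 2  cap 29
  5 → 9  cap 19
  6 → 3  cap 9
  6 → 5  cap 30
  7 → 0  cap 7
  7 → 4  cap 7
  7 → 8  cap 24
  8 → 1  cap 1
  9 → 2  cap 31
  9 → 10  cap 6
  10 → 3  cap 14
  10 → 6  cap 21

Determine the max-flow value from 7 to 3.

augment #1: 7→0→3 bottleneck 7, total now 7
augment #2: 7→4→3 bottleneck 7, total now 14
augment #3: 7→8→1→3 bottleneck 1, total now 15

Maximum flow value: 15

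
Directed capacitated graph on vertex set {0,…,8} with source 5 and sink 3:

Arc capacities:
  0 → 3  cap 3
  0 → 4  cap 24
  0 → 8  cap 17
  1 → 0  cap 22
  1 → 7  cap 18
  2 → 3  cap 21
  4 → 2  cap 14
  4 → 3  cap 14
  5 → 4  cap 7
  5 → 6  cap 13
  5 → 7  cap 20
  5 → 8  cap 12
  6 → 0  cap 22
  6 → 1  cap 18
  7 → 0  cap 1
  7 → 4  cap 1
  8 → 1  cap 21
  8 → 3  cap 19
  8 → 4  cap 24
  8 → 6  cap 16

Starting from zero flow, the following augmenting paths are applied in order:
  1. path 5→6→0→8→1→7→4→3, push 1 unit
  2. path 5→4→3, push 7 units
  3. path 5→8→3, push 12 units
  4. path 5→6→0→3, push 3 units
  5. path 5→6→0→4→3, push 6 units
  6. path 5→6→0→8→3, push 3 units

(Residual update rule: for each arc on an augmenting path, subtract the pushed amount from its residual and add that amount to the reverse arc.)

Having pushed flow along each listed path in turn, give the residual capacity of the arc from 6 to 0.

after path 1 (5→6→0→8→1→7→4→3, push 1): res(6,0)=21
after path 2 (5→4→3, push 7): res(6,0)=21
after path 3 (5→8→3, push 12): res(6,0)=21
after path 4 (5→6→0→3, push 3): res(6,0)=18
after path 5 (5→6→0→4→3, push 6): res(6,0)=12
after path 6 (5→6→0→8→3, push 3): res(6,0)=9

Residual capacity of (6,0): 9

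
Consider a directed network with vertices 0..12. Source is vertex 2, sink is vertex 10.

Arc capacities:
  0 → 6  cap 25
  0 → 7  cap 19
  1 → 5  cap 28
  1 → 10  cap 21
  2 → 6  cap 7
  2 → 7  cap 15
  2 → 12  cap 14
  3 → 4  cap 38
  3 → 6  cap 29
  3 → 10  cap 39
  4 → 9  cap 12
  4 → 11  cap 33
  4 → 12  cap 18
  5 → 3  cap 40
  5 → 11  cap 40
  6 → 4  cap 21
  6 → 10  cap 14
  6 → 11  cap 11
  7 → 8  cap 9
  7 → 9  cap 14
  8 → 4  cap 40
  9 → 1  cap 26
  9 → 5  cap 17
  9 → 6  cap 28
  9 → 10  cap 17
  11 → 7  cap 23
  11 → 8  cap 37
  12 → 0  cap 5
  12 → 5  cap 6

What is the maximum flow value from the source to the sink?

Maximum flow value: 33

augment #1: 2→6→10 bottleneck 7, total now 7
augment #2: 2→7→9→10 bottleneck 14, total now 21
augment #3: 2→12→0→6→10 bottleneck 5, total now 26
augment #4: 2→12→5→3→10 bottleneck 6, total now 32
augment #5: 2→7→8→4→9→10 bottleneck 1, total now 33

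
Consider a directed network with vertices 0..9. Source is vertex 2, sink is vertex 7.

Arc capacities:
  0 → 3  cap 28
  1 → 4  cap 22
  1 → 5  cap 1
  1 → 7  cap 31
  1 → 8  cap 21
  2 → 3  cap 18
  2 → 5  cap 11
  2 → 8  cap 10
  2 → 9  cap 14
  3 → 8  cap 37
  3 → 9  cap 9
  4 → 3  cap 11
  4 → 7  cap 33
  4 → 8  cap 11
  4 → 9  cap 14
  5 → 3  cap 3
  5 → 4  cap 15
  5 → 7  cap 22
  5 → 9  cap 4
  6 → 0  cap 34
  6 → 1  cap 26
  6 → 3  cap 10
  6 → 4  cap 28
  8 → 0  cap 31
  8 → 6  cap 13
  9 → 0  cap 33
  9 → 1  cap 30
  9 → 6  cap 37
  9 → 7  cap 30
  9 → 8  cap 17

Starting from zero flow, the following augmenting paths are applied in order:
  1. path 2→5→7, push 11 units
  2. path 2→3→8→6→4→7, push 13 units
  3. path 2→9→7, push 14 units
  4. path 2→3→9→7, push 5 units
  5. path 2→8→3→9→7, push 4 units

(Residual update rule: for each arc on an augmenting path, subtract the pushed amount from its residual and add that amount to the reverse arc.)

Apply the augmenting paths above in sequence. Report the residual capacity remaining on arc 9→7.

Residual capacity of (9,7): 7

after path 1 (2→5→7, push 11): res(9,7)=30
after path 2 (2→3→8→6→4→7, push 13): res(9,7)=30
after path 3 (2→9→7, push 14): res(9,7)=16
after path 4 (2→3→9→7, push 5): res(9,7)=11
after path 5 (2→8→3→9→7, push 4): res(9,7)=7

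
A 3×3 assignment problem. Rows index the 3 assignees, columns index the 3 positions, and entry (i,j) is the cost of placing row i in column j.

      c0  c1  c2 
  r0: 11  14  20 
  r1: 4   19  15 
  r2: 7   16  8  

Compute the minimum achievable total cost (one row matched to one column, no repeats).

optimal assignment: row0→col1 (cost 14), row1→col0 (cost 4), row2→col2 (cost 8)
total = 14 + 4 + 8 = 26

Minimum assignment cost: 26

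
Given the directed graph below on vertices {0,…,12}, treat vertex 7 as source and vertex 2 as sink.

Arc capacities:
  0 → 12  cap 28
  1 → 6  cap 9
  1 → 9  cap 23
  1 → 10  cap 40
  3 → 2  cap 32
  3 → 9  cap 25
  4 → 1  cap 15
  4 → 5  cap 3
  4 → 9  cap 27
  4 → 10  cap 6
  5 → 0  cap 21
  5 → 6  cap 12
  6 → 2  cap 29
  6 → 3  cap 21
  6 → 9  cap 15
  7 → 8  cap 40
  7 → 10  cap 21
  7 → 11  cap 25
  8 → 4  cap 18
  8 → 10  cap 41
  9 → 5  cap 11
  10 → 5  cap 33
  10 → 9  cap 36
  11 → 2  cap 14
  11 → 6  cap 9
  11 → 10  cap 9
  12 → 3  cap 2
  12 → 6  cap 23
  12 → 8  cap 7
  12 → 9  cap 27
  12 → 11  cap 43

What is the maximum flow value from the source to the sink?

augment #1: 7→11→2 bottleneck 14, total now 14
augment #2: 7→11→6→2 bottleneck 9, total now 23
augment #3: 7→10→5→6→2 bottleneck 12, total now 35
augment #4: 7→8→4→1→6→2 bottleneck 8, total now 43
augment #5: 7→8→4→1→6→3→2 bottleneck 1, total now 44
augment #6: 7→10→5→0→12→3→2 bottleneck 2, total now 46
augment #7: 7→10→5→0→12→6→3→2 bottleneck 7, total now 53
augment #8: 7→8→4→5→0→12→6→3→2 bottleneck 3, total now 56
augment #9: 7→8→10→5→0→12→6→3→2 bottleneck 9, total now 65

Maximum flow value: 65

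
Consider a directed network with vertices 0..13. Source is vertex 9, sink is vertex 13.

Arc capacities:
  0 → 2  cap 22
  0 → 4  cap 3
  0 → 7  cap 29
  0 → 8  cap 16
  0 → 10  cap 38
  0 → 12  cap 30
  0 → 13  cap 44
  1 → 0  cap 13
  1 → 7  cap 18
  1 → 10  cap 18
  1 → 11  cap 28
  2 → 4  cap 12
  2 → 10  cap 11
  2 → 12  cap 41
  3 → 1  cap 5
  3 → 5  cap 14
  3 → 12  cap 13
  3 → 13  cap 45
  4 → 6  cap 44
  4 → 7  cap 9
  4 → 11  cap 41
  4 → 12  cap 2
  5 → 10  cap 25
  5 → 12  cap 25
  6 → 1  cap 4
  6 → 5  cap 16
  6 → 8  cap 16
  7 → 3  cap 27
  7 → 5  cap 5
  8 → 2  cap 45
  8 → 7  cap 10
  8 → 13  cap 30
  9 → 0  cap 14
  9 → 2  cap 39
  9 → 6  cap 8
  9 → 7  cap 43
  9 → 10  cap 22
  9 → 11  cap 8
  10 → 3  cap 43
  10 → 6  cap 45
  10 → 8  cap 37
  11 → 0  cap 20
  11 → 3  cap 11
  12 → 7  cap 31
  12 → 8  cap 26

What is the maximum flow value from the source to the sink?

augment #1: 9→0→13 bottleneck 14, total now 14
augment #2: 9→6→8→13 bottleneck 8, total now 22
augment #3: 9→7→3→13 bottleneck 27, total now 49
augment #4: 9→10→3→13 bottleneck 18, total now 67
augment #5: 9→10→8→13 bottleneck 4, total now 71
augment #6: 9→11→0→13 bottleneck 8, total now 79
augment #7: 9→2→10→8→13 bottleneck 11, total now 90
augment #8: 9→2→12→8→13 bottleneck 7, total now 97
augment #9: 9→2→4→11→0→13 bottleneck 12, total now 109
augment #10: 9→2→12→8→6→1→0→13 bottleneck 4, total now 113
augment #11: 9→7→5→10→3→1→0→13 bottleneck 5, total now 118

Maximum flow value: 118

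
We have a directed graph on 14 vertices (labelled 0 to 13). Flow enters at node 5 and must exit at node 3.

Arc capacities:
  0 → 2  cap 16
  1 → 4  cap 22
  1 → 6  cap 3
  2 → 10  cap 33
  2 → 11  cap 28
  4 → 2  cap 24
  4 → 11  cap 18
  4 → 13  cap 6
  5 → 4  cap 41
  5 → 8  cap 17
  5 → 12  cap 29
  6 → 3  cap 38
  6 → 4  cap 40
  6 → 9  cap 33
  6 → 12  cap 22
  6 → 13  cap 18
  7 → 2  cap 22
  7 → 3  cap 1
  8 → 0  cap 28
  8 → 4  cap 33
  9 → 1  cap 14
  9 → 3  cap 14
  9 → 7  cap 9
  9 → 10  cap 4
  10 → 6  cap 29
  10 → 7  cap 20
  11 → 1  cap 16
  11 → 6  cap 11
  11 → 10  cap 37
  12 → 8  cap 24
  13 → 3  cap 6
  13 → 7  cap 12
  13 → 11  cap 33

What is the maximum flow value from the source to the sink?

augment #1: 5→4→13→3 bottleneck 6, total now 6
augment #2: 5→4→11→6→3 bottleneck 11, total now 17
augment #3: 5→4→2→10→6→3 bottleneck 24, total now 41
augment #4: 5→8→0→2→10→6→3 bottleneck 3, total now 44
augment #5: 5→8→0→2→10→7→3 bottleneck 1, total now 45
augment #6: 5→8→0→2→10→6→9→3 bottleneck 2, total now 47
augment #7: 5→8→4→11→1→6→9→3 bottleneck 3, total now 50

Maximum flow value: 50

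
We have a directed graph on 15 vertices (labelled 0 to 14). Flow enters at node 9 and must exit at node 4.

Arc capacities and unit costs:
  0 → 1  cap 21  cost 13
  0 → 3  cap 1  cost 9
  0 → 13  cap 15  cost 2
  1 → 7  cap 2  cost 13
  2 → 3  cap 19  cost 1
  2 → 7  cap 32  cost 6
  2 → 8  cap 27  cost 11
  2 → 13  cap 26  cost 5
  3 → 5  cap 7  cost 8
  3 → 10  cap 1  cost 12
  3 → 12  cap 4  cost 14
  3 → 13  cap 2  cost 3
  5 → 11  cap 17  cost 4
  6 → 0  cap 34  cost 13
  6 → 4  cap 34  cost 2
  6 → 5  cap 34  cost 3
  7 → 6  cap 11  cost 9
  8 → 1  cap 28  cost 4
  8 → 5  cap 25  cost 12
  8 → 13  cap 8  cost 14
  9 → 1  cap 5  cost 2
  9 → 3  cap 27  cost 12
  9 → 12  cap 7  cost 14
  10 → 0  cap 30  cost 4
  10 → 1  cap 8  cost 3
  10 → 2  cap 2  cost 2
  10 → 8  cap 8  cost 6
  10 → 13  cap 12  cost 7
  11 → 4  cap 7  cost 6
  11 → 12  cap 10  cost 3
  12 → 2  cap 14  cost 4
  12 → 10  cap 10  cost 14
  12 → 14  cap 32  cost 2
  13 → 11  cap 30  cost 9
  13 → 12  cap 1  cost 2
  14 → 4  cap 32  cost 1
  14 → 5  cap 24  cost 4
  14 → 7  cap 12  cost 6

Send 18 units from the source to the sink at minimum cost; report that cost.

shortest-cost path #1: 9→12→14→4 push 7 @ unit cost 17 (adds 119)
shortest-cost path #2: 9→3→13→12→14→4 push 1 @ unit cost 20 (adds 20)
shortest-cost path #3: 9→1→7→6→4 push 2 @ unit cost 26 (adds 52)
shortest-cost path #4: 9→3→12→14→4 push 4 @ unit cost 29 (adds 116)
shortest-cost path #5: 9→3→5→11→4 push 4 @ unit cost 30 (adds 120)
total cost = 427

Minimum cost for 18 units: 427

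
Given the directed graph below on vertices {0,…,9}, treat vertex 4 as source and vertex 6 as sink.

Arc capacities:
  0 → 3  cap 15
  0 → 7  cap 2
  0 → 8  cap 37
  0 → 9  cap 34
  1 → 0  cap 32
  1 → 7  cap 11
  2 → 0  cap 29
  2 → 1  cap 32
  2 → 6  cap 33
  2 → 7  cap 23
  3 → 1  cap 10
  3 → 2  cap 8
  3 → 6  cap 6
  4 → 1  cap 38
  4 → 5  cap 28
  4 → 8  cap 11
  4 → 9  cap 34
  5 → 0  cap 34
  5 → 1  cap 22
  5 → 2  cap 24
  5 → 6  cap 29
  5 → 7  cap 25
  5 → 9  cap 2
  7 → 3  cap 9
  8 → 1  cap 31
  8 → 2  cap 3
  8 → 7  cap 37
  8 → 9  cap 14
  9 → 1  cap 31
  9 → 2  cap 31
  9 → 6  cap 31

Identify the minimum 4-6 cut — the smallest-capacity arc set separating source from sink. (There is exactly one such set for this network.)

augment #1: 4→5→6 push 28
augment #2: 4→9→6 push 31
augment #3: 4→8→2→6 push 3
augment #4: 4→9→2→6 push 3
augment #5: 4→1→0→3→6 push 6
augment #6: 4→8→9→2→6 push 8
augment #7: 4→1→0→3→2→6 push 8
augment #8: 4→1→0→9→2→6 push 11
max flow = 98; residual-reachable set from 4 gives S-side
cut edges (S→T): {(2,6), (3,6), (4,5), (9,6)} total cap 98

Min-cut arcs: {(2,6), (3,6), (4,5), (9,6)} (total capacity 98)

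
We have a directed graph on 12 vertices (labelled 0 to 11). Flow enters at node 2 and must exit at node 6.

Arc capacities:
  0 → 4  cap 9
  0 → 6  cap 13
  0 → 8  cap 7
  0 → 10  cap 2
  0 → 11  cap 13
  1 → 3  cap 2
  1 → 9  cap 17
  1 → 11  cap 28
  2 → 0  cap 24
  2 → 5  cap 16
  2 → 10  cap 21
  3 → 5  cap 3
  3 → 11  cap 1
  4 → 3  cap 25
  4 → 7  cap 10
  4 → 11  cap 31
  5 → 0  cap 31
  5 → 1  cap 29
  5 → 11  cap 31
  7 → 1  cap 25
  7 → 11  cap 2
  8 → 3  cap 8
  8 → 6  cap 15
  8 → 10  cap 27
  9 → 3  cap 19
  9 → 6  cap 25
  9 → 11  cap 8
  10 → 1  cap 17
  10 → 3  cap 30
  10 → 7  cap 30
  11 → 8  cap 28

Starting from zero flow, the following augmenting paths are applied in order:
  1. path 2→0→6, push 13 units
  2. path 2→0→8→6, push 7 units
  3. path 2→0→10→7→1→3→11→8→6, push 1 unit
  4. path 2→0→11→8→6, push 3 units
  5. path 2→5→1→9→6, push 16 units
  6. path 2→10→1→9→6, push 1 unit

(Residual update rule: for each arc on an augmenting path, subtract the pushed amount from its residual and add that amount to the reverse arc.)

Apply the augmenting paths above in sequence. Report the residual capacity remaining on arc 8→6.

Residual capacity of (8,6): 4

after path 1 (2→0→6, push 13): res(8,6)=15
after path 2 (2→0→8→6, push 7): res(8,6)=8
after path 3 (2→0→10→7→1→3→11→8→6, push 1): res(8,6)=7
after path 4 (2→0→11→8→6, push 3): res(8,6)=4
after path 5 (2→5→1→9→6, push 16): res(8,6)=4
after path 6 (2→10→1→9→6, push 1): res(8,6)=4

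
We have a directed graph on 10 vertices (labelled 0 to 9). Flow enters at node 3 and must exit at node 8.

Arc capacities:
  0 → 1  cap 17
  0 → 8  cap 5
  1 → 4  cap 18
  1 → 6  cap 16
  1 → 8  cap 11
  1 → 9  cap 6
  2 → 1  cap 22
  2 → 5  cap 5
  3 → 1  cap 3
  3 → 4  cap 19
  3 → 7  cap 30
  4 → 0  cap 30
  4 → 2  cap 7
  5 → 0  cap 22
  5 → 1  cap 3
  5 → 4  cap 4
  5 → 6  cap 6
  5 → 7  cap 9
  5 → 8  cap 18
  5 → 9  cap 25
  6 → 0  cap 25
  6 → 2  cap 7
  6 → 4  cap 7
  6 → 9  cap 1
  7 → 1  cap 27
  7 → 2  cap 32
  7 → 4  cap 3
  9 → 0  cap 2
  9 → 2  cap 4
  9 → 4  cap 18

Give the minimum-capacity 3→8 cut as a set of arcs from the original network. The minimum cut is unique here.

Min-cut arcs: {(0,8), (1,8), (2,5)} (total capacity 21)

augment #1: 3→1→8 push 3
augment #2: 3→4→0→8 push 5
augment #3: 3→7→1→8 push 8
augment #4: 3→4→2→5→8 push 5
max flow = 21; residual-reachable set from 3 gives S-side
cut edges (S→T): {(0,8), (1,8), (2,5)} total cap 21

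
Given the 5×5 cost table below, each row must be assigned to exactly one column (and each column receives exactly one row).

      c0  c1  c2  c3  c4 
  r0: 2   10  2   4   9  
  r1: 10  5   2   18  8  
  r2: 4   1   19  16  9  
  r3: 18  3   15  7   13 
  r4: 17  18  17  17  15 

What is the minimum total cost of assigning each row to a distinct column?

optimal assignment: row0→col0 (cost 2), row1→col2 (cost 2), row2→col1 (cost 1), row3→col3 (cost 7), row4→col4 (cost 15)
total = 2 + 2 + 1 + 7 + 15 = 27

Minimum assignment cost: 27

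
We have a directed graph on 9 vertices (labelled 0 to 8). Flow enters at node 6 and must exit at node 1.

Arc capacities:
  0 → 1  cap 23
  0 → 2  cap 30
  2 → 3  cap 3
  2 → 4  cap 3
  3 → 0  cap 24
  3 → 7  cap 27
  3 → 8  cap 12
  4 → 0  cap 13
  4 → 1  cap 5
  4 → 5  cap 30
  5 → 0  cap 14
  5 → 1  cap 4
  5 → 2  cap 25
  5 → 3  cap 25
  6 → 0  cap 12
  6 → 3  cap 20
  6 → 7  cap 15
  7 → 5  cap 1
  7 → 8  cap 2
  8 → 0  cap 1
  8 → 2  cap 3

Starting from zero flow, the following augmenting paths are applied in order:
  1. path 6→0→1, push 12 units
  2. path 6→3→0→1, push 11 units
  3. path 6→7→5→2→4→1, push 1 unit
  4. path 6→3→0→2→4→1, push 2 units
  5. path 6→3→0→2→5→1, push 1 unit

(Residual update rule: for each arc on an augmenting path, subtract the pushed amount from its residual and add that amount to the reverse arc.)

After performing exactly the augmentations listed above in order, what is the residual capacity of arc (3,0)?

Residual capacity of (3,0): 10

after path 1 (6→0→1, push 12): res(3,0)=24
after path 2 (6→3→0→1, push 11): res(3,0)=13
after path 3 (6→7→5→2→4→1, push 1): res(3,0)=13
after path 4 (6→3→0→2→4→1, push 2): res(3,0)=11
after path 5 (6→3→0→2→5→1, push 1): res(3,0)=10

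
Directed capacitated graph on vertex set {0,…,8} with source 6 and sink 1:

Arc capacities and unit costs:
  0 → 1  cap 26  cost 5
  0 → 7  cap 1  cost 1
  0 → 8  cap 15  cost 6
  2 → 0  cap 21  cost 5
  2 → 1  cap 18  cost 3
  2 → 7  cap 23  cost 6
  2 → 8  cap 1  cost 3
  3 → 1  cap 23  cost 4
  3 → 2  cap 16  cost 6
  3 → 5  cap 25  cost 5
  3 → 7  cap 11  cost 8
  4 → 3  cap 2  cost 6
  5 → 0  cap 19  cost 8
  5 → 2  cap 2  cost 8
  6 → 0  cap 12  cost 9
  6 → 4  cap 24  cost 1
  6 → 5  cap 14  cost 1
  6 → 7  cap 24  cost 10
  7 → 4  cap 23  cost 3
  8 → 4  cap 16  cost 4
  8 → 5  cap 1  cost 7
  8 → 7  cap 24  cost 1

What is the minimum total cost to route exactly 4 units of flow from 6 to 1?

Minimum cost for 4 units: 46

shortest-cost path #1: 6→4→3→1 push 2 @ unit cost 11 (adds 22)
shortest-cost path #2: 6→5→2→1 push 2 @ unit cost 12 (adds 24)
total cost = 46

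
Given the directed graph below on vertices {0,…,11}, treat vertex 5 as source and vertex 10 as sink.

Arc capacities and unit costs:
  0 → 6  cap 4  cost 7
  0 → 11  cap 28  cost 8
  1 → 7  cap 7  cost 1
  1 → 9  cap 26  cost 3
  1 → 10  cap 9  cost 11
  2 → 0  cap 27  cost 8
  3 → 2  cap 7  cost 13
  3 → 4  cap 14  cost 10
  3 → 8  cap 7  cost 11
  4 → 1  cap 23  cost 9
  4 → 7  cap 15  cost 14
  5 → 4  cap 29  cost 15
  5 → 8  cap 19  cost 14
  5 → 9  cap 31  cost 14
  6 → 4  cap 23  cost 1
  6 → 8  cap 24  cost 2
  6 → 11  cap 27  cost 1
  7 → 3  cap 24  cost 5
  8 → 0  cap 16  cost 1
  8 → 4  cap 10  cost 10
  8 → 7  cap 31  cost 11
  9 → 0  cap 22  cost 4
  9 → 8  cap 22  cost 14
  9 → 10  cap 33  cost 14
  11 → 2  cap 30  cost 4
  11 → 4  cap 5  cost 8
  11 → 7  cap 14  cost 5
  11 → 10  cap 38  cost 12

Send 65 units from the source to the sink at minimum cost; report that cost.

Minimum cost for 65 units: 2182

shortest-cost path #1: 5→9→10 push 31 @ unit cost 28 (adds 868)
shortest-cost path #2: 5→8→0→11→10 push 16 @ unit cost 35 (adds 560)
shortest-cost path #3: 5→4→1→10 push 9 @ unit cost 35 (adds 315)
shortest-cost path #4: 5→4→1→9→10 push 2 @ unit cost 41 (adds 82)
shortest-cost path #5: 5→4→1→9→0→11→10 push 7 @ unit cost 51 (adds 357)
total cost = 2182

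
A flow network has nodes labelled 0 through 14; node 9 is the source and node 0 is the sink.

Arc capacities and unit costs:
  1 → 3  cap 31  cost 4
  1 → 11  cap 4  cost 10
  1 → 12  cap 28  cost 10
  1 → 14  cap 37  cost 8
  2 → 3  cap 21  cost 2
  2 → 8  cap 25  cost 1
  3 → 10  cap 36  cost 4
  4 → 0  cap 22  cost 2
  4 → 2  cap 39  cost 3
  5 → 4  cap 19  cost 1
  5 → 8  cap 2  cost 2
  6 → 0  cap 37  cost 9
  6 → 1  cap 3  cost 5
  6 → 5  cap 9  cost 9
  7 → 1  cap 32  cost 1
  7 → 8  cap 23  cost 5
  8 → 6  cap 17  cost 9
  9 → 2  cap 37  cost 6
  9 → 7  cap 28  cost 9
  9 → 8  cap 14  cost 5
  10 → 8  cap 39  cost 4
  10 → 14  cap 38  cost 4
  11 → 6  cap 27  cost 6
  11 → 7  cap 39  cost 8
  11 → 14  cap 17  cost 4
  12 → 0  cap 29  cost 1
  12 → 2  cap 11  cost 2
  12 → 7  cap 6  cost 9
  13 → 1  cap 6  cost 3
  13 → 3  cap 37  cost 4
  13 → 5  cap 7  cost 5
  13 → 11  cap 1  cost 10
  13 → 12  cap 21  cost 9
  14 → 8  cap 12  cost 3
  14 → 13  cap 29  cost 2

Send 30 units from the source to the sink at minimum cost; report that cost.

shortest-cost path #1: 9→7→1→12→0 push 28 @ unit cost 21 (adds 588)
shortest-cost path #2: 9→8→6→0 push 2 @ unit cost 23 (adds 46)
total cost = 634

Minimum cost for 30 units: 634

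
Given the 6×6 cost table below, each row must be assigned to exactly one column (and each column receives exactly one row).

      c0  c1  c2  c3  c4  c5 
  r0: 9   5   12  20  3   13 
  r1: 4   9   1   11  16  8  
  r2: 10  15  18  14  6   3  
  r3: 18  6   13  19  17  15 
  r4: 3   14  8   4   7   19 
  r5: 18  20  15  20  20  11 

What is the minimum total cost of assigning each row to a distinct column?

Minimum assignment cost: 35

one of 3 optimal assignments: row0→col4 (cost 3), row1→col0 (cost 4), row2→col5 (cost 3), row3→col1 (cost 6), row4→col3 (cost 4), row5→col2 (cost 15)
total = 3 + 4 + 3 + 6 + 4 + 15 = 35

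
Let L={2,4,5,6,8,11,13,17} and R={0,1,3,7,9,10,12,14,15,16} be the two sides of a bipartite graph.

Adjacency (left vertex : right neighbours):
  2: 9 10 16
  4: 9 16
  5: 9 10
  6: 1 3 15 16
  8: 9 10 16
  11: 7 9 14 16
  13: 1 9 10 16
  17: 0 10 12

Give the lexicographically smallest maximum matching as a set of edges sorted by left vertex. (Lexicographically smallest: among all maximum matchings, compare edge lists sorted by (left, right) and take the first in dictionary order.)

|M| = 7 (so the lex-smallest maximum matching has 7 edges)
process left vertices in ascending order; for each, take the smallest-labelled available neighbour that still permits 7 edges overall, or leave it unmatched if none does
lex-smallest matching: {2-9, 4-16, 5-10, 6-3, 11-7, 13-1, 17-0}

Lex-smallest maximum matching: {(2,9), (4,16), (5,10), (6,3), (11,7), (13,1), (17,0)}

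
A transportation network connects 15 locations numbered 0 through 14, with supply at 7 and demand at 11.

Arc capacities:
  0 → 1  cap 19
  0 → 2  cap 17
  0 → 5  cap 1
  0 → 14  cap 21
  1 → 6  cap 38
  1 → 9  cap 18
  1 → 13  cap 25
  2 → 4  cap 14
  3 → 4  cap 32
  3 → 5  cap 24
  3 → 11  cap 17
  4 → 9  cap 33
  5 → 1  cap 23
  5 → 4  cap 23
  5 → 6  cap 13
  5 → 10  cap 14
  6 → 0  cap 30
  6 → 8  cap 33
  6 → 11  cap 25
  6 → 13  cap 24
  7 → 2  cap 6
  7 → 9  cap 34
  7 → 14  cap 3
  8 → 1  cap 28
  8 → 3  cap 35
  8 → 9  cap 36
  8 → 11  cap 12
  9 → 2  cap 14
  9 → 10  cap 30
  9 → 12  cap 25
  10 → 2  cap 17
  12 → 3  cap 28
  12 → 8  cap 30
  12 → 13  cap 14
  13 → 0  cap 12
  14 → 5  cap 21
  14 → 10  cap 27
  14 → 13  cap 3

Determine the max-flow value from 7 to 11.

Maximum flow value: 28

augment #1: 7→9→12→3→11 bottleneck 17, total now 17
augment #2: 7→9→12→8→11 bottleneck 8, total now 25
augment #3: 7→14→5→6→11 bottleneck 3, total now 28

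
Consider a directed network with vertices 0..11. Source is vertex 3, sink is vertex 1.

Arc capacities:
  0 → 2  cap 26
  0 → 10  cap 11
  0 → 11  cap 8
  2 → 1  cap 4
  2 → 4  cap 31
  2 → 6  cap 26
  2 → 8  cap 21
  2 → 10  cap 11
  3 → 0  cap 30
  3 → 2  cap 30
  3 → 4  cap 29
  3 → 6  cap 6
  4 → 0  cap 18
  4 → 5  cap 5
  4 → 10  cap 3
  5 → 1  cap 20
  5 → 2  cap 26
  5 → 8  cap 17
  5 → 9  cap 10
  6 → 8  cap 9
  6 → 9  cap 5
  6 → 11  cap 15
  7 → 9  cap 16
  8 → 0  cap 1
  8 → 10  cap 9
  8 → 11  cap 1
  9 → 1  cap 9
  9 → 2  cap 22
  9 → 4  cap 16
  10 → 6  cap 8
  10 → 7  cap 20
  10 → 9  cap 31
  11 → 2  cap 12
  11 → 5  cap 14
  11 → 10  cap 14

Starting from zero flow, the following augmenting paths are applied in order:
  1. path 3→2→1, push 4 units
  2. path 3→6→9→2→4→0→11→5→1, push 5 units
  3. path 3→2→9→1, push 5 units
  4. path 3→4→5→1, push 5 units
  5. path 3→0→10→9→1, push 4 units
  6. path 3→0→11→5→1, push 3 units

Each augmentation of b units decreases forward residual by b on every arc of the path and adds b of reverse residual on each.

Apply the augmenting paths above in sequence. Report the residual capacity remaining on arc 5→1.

Residual capacity of (5,1): 7

after path 1 (3→2→1, push 4): res(5,1)=20
after path 2 (3→6→9→2→4→0→11→5→1, push 5): res(5,1)=15
after path 3 (3→2→9→1, push 5): res(5,1)=15
after path 4 (3→4→5→1, push 5): res(5,1)=10
after path 5 (3→0→10→9→1, push 4): res(5,1)=10
after path 6 (3→0→11→5→1, push 3): res(5,1)=7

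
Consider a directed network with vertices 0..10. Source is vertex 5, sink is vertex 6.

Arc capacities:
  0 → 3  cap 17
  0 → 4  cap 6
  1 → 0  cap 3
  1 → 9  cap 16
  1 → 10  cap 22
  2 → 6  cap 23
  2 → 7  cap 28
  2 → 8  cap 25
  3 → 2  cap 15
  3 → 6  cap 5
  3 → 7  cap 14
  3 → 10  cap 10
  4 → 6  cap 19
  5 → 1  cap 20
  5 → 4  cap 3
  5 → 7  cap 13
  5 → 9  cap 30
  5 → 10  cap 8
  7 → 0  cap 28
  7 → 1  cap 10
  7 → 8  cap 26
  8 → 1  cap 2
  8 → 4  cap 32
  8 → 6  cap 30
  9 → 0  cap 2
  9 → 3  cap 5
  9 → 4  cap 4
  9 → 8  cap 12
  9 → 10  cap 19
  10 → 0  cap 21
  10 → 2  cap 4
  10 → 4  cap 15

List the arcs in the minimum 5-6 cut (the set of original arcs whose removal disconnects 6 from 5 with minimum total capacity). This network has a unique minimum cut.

Min-cut arcs: {(0,3), (4,6), (5,7), (9,3), (9,8), (10,2)} (total capacity 70)

augment #1: 5→4→6 push 3
augment #2: 5→7→8→6 push 13
augment #3: 5→9→3→6 push 5
augment #4: 5→9→4→6 push 4
augment #5: 5→9→8→6 push 12
augment #6: 5→10→2→6 push 4
augment #7: 5→10→4→6 push 4
augment #8: 5→1→0→4→6 push 3
augment #9: 5→1→10→4→6 push 5
augment #10: 5→9→0→3→2→6 push 2
augment #11: 5→1→10→0→3→2→6 push 12
augment #12: 5→9→10→0→3→2→6 push 1
augment #13: 5→9→10→0→3→7→8→6 push 2
max flow = 70; residual-reachable set from 5 gives S-side
cut edges (S→T): {(0,3), (4,6), (5,7), (9,3), (9,8), (10,2)} total cap 70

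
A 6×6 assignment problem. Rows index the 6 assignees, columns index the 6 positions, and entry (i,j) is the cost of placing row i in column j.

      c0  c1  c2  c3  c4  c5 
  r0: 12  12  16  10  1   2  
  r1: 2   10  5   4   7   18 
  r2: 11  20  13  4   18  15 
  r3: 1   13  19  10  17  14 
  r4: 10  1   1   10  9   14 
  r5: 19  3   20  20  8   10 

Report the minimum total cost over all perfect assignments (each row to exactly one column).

optimal assignment: row0→col5 (cost 2), row1→col4 (cost 7), row2→col3 (cost 4), row3→col0 (cost 1), row4→col2 (cost 1), row5→col1 (cost 3)
total = 2 + 7 + 4 + 1 + 1 + 3 = 18

Minimum assignment cost: 18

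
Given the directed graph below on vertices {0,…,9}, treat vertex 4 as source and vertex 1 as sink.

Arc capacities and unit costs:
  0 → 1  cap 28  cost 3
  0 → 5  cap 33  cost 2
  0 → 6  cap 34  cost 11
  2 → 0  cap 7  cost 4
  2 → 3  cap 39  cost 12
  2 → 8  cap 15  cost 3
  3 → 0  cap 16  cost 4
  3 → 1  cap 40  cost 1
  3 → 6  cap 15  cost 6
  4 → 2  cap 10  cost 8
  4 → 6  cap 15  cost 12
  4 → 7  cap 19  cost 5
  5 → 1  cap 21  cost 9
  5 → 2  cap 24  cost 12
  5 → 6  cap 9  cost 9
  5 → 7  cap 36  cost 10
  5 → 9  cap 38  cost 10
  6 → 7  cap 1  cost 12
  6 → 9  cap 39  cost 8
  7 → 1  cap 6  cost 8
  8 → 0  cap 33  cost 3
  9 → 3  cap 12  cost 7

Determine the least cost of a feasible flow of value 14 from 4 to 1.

shortest-cost path #1: 4→7→1 push 6 @ unit cost 13 (adds 78)
shortest-cost path #2: 4→2→0→1 push 7 @ unit cost 15 (adds 105)
shortest-cost path #3: 4→2→8→0→1 push 1 @ unit cost 17 (adds 17)
total cost = 200

Minimum cost for 14 units: 200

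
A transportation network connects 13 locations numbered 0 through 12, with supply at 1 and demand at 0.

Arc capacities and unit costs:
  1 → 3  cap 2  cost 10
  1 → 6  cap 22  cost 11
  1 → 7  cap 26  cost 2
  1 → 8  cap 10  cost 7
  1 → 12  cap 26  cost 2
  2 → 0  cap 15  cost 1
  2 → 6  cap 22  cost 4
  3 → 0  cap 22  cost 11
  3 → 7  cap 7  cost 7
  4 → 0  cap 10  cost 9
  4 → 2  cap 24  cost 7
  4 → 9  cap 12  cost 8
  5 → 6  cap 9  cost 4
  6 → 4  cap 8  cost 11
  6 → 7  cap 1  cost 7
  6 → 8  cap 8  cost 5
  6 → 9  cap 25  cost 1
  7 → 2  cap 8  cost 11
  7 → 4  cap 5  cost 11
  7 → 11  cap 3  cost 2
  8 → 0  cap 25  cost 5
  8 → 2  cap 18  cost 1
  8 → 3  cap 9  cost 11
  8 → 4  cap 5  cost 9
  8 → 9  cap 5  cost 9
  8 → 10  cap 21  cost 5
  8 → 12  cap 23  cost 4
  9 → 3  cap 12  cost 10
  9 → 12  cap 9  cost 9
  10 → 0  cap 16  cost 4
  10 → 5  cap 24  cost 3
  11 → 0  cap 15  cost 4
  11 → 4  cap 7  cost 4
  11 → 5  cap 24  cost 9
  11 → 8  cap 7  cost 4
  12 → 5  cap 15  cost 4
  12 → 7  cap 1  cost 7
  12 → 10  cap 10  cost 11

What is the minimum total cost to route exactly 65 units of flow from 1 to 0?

Minimum cost for 65 units: 1333

shortest-cost path #1: 1→7→11→0 push 3 @ unit cost 8 (adds 24)
shortest-cost path #2: 1→8→2→0 push 10 @ unit cost 9 (adds 90)
shortest-cost path #3: 1→7→2→0 push 5 @ unit cost 14 (adds 70)
shortest-cost path #4: 1→7→2→8→0 push 3 @ unit cost 17 (adds 51)
shortest-cost path #5: 1→12→10→0 push 10 @ unit cost 17 (adds 170)
shortest-cost path #6: 1→12→5→6→8→0 push 8 @ unit cost 20 (adds 160)
shortest-cost path #7: 1→3→0 push 2 @ unit cost 21 (adds 42)
shortest-cost path #8: 1→7→4→0 push 5 @ unit cost 22 (adds 110)
shortest-cost path #9: 1→12→5→6→4→0 push 1 @ unit cost 30 (adds 30)
shortest-cost path #10: 1→6→4→0 push 4 @ unit cost 31 (adds 124)
shortest-cost path #11: 1→6→9→3→0 push 12 @ unit cost 33 (adds 396)
shortest-cost path #12: 1→6→4→2→8→0 push 2 @ unit cost 33 (adds 66)
total cost = 1333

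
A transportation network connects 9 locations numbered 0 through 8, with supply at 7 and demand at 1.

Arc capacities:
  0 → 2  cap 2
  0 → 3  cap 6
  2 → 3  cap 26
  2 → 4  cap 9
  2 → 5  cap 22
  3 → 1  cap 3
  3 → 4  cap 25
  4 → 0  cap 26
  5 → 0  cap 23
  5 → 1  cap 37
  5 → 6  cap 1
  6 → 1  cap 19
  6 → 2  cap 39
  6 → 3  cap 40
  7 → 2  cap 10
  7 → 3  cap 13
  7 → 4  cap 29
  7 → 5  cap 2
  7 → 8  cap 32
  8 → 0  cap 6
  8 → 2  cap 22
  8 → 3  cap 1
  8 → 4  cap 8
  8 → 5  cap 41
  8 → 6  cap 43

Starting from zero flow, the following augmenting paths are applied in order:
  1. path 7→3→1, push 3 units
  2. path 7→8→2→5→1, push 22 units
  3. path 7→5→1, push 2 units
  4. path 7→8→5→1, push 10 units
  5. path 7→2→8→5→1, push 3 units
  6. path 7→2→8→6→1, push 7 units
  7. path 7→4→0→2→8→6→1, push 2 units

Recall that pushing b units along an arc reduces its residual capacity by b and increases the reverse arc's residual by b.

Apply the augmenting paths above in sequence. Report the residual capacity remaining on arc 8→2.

Residual capacity of (8,2): 12

after path 1 (7→3→1, push 3): res(8,2)=22
after path 2 (7→8→2→5→1, push 22): res(8,2)=0
after path 3 (7→5→1, push 2): res(8,2)=0
after path 4 (7→8→5→1, push 10): res(8,2)=0
after path 5 (7→2→8→5→1, push 3): res(8,2)=3
after path 6 (7→2→8→6→1, push 7): res(8,2)=10
after path 7 (7→4→0→2→8→6→1, push 2): res(8,2)=12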